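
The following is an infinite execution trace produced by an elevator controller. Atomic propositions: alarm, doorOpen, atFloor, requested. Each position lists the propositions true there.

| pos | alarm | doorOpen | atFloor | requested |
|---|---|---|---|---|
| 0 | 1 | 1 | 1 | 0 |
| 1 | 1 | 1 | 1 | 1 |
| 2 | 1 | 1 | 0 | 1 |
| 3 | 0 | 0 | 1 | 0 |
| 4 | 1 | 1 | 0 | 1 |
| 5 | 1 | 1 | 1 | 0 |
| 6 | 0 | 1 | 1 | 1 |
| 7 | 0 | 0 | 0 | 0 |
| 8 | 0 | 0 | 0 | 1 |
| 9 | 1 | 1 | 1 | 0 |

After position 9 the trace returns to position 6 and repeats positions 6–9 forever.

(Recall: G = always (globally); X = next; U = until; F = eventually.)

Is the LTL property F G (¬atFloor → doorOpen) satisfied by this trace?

G (¬atFloor → doorOpen) is false at every position 0..9, so it never becomes true and F G (¬atFloor → doorOpen) fails.

Violated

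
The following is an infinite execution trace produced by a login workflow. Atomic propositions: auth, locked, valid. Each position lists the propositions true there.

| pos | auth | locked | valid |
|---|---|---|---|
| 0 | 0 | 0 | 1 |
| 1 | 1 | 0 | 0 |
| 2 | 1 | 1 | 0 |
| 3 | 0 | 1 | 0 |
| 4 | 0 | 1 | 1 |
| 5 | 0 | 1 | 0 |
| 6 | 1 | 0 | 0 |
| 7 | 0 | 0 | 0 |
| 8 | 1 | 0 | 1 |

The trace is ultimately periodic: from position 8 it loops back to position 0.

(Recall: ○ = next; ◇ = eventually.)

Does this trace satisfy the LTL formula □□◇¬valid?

Yes

□◇¬valid holds at every position 0..8, and those are all positions ever visited, so □□◇¬valid holds.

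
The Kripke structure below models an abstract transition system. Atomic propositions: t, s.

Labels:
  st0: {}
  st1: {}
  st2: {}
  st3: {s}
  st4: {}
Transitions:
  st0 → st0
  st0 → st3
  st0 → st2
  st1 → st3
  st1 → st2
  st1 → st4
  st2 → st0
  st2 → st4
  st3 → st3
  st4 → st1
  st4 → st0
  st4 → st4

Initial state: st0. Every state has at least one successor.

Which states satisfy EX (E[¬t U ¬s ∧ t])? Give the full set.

none

States satisfying E[¬t U ¬s ∧ t]: ∅.
States satisfying EX (E[¬t U ¬s ∧ t]): ∅.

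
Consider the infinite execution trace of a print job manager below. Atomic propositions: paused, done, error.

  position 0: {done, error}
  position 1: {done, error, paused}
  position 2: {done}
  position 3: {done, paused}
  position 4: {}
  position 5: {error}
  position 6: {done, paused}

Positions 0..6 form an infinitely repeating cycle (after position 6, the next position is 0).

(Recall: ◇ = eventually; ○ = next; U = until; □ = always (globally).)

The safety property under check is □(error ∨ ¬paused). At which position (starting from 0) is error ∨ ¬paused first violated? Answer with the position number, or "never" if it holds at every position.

3

Check error ∨ ¬paused at each position in order: 0 ✓, 1 ✓, 2 ✓.
At position 3 the labels are {done, paused}, so error ∨ ¬paused is false there. This is the first violation.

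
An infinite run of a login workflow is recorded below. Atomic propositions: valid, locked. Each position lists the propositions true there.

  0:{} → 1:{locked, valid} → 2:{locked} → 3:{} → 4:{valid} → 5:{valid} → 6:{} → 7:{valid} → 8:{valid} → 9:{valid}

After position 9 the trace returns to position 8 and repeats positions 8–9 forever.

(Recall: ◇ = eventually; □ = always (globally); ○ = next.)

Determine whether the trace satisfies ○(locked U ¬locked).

The position after 0 is 1; locked U ¬locked is true there.

Holds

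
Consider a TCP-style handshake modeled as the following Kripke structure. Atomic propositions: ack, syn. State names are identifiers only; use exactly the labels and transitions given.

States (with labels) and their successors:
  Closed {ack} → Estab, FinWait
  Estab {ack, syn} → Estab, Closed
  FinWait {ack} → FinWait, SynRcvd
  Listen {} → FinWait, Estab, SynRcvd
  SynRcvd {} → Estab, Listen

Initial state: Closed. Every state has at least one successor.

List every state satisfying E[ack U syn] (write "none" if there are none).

States satisfying ack: {Closed, Estab, FinWait}.
States satisfying syn: {Estab}.
States satisfying E[ack U syn]: {Closed, Estab}.

{Closed, Estab}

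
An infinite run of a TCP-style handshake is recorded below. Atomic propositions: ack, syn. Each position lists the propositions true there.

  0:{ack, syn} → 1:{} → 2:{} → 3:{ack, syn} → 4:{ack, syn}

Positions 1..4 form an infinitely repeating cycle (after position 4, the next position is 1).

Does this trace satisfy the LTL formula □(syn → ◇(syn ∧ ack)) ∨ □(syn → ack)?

Satisfied

syn → ◇(syn ∧ ack) holds at every position 0..4, and those are all positions ever visited, so □(syn → ◇(syn ∧ ack)) holds.
Positions where syn holds: 0, 3, 4.
Check ◇(syn ∧ ack) at each: 0→ok, 3→ok, 4→ok.
syn → ack holds at every position 0..4, and those are all positions ever visited, so □(syn → ack) holds.
Positions where syn holds: 0, 3, 4.
Check ack at each: 0→ok, 3→ok, 4→ok.
At position 0: □(syn → ◇(syn ∧ ack)) is true; □(syn → ack) is true; so □(syn → ◇(syn ∧ ack)) ∨ □(syn → ack) is true.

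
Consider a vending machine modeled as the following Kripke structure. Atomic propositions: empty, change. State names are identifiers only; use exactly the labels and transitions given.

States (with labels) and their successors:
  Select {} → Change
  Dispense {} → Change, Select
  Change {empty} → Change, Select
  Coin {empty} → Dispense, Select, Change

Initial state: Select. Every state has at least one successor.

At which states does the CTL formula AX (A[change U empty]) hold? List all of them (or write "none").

States satisfying A[change U empty]: {Change, Coin}.
States satisfying AX (A[change U empty]): {Select}.

{Select}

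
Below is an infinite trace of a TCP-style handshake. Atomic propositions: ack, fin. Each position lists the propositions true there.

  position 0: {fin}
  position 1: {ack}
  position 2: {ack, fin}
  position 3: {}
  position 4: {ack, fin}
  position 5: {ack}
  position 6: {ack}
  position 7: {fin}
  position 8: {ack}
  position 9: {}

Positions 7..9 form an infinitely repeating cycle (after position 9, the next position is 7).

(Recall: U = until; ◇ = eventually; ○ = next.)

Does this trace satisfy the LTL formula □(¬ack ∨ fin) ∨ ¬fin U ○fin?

¬ack ∨ fin must hold at every position from 0 onward. It fails at position 1, so □(¬ack ∨ fin) is false.
Walking from position 0: at position 0, ○fin has not yet held and ¬fin fails, so ¬fin U ○fin is false.
At position 0: □(¬ack ∨ fin) is false; ¬fin U ○fin is false; so □(¬ack ∨ fin) ∨ ¬fin U ○fin is false.

Violated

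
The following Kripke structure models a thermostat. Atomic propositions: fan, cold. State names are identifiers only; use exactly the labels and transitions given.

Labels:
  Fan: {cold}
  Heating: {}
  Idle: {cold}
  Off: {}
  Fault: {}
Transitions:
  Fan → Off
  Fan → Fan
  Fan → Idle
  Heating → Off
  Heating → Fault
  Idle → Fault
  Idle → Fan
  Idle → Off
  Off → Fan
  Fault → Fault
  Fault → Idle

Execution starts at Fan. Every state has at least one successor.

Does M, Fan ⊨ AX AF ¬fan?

States satisfying AF ¬fan: {Fan, Heating, Idle, Off, Fault}.
States satisfying AX AF ¬fan: {Fan, Heating, Idle, Off, Fault}.
Fan ∈ Sat(AX AF ¬fan).

Holds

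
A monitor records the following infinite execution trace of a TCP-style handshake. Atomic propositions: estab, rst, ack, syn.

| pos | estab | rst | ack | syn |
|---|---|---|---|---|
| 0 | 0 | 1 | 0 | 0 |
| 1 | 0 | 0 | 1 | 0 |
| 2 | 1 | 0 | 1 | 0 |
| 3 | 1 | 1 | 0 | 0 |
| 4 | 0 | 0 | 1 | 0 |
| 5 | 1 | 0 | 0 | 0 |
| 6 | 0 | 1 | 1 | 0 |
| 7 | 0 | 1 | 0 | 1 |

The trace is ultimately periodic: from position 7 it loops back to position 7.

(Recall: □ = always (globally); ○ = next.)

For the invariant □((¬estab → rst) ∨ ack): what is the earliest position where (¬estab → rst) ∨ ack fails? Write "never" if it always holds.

(¬estab → rst) ∨ ack holds at every position 0..7, and those are all the positions the trace ever visits, so the invariant □((¬estab → rst) ∨ ack) is never violated.

never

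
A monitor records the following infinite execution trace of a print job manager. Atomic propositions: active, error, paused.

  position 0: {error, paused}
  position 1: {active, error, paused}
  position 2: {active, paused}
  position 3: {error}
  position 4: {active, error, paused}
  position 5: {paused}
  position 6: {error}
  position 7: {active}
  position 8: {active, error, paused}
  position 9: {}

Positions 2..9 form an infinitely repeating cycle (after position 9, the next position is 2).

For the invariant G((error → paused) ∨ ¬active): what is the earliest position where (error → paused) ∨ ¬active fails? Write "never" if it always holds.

never

(error → paused) ∨ ¬active holds at every position 0..9, and those are all the positions the trace ever visits, so the invariant G((error → paused) ∨ ¬active) is never violated.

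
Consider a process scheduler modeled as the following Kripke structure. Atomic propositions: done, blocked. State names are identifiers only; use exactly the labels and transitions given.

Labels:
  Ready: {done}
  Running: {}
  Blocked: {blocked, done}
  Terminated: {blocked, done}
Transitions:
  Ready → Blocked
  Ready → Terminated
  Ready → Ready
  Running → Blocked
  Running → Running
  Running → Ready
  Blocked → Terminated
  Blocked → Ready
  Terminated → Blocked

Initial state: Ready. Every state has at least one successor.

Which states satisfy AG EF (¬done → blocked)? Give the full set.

{Ready, Running, Blocked, Terminated}

States satisfying EF (¬done → blocked): {Ready, Running, Blocked, Terminated}.
States satisfying AG EF (¬done → blocked): {Ready, Running, Blocked, Terminated}.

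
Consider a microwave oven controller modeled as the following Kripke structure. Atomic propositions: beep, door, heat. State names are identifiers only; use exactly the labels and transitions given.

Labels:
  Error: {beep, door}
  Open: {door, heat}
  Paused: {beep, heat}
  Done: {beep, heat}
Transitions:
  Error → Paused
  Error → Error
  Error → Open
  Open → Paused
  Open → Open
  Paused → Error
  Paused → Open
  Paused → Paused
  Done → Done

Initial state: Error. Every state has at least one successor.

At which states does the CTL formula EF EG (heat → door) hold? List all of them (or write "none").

States satisfying EG (heat → door): {Error, Open}.
States satisfying EF EG (heat → door): {Error, Open, Paused}.

{Error, Open, Paused}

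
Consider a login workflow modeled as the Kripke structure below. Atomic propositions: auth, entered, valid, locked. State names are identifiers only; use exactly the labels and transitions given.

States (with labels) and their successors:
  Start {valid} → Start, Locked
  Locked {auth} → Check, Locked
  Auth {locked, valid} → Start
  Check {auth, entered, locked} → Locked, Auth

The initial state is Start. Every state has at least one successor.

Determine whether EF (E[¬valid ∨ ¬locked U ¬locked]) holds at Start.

States satisfying E[¬valid ∨ ¬locked U ¬locked]: {Start, Locked, Check}.
States satisfying EF (E[¬valid ∨ ¬locked U ¬locked]): {Start, Locked, Auth, Check}.
Some path from Start reaches a state where E[¬valid ∨ ¬locked U ¬locked] holds.
Start ∈ Sat(EF (E[¬valid ∨ ¬locked U ¬locked])).

Satisfied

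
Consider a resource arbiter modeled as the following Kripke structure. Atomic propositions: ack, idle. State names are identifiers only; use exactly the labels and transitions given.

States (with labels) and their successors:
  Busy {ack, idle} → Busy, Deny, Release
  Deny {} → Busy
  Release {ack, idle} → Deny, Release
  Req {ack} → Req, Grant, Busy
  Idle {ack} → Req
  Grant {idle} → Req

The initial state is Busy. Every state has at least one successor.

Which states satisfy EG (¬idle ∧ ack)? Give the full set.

{Req, Idle}

States satisfying ¬idle ∧ ack: {Req, Idle}.
States satisfying EG (¬idle ∧ ack): {Req, Idle}.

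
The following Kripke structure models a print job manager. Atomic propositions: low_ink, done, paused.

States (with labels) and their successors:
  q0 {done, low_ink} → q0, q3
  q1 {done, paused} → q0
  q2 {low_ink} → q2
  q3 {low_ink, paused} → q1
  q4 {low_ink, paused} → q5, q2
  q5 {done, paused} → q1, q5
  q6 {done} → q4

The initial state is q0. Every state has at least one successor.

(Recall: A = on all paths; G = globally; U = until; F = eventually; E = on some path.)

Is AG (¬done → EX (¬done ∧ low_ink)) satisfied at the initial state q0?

No

States satisfying ¬done → EX (¬done ∧ low_ink): {q0, q1, q2, q4, q5, q6}.
States satisfying AG (¬done → EX (¬done ∧ low_ink)): {q2}.
q3 is reachable from q0 and violates ¬done → EX (¬done ∧ low_ink), so AG fails at q0.
q0 ∉ Sat(AG (¬done → EX (¬done ∧ low_ink))).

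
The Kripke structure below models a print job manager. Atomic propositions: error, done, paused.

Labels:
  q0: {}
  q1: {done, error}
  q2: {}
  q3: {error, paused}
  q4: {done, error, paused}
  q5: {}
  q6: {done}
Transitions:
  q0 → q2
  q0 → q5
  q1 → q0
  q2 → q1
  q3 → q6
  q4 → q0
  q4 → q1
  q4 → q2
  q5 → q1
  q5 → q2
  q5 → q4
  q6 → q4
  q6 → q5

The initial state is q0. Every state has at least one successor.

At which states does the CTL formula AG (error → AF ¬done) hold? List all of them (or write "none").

{q0, q1, q2, q3, q4, q5, q6}

States satisfying error → AF ¬done: {q0, q1, q2, q3, q4, q5, q6}.
States satisfying AG (error → AF ¬done): {q0, q1, q2, q3, q4, q5, q6}.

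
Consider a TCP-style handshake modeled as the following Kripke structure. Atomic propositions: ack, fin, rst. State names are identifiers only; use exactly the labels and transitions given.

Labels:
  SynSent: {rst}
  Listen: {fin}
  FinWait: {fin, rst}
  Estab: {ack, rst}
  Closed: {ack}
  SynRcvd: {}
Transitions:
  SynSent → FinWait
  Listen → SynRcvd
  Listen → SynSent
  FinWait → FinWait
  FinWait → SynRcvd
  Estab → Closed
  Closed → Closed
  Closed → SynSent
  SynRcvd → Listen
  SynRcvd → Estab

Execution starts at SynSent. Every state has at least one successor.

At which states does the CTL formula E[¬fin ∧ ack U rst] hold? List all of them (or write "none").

States satisfying ¬fin ∧ ack: {Estab, Closed}.
States satisfying rst: {SynSent, FinWait, Estab}.
States satisfying E[¬fin ∧ ack U rst]: {SynSent, FinWait, Estab, Closed}.

{SynSent, FinWait, Estab, Closed}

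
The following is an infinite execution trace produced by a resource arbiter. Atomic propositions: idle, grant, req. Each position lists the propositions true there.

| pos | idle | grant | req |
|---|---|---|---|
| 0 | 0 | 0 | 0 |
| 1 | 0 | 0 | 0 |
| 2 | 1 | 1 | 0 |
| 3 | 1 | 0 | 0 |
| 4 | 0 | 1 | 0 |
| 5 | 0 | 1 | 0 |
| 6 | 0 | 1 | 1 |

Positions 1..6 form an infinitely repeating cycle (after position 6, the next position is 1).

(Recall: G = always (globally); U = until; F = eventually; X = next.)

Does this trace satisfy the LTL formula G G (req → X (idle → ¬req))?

G (req → X (idle → ¬req)) holds at every position 0..6, and those are all positions ever visited, so G G (req → X (idle → ¬req)) holds.

Yes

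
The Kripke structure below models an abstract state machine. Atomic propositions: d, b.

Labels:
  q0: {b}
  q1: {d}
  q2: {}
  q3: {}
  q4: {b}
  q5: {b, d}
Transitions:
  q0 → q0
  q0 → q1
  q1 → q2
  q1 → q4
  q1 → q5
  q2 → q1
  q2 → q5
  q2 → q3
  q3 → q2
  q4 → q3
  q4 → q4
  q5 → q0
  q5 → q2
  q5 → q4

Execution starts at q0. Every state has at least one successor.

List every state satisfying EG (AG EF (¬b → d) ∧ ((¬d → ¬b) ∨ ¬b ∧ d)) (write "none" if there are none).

{q1, q2, q3, q5}

States satisfying AG EF (¬b → d) ∧ ((¬d → ¬b) ∨ ¬b ∧ d): {q1, q2, q3, q5}.
States satisfying EG (AG EF (¬b → d) ∧ ((¬d → ¬b) ∨ ¬b ∧ d)): {q1, q2, q3, q5}.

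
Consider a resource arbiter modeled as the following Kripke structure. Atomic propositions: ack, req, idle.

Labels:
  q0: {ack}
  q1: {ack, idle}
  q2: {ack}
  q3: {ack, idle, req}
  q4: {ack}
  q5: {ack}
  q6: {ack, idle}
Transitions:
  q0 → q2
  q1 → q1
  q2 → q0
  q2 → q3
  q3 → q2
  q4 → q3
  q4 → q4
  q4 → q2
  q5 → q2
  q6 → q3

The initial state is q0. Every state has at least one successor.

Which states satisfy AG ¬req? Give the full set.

{q1}

States satisfying ¬req: {q0, q1, q2, q4, q5, q6}.
States satisfying AG ¬req: {q1}.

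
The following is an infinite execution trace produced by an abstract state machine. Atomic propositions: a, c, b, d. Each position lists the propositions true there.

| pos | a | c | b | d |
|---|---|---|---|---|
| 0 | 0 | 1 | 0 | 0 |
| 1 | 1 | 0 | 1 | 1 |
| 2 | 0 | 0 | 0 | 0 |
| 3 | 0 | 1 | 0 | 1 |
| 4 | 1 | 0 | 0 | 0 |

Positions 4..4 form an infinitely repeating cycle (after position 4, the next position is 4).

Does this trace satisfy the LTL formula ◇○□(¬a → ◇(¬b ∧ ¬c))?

○□(¬a → ◇(¬b ∧ ¬c)) holds at position 0, which is reachable from 0, so ◇○□(¬a → ◇(¬b ∧ ¬c)) holds.

Yes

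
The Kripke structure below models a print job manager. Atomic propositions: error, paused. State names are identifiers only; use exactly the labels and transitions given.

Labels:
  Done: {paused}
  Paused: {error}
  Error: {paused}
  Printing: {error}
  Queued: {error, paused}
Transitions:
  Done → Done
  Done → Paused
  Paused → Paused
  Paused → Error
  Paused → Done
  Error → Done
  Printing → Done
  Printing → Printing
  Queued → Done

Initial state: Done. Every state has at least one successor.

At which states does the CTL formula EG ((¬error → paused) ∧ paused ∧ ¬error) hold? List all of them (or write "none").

{Done, Error}

States satisfying (¬error → paused) ∧ paused ∧ ¬error: {Done, Error}.
States satisfying EG ((¬error → paused) ∧ paused ∧ ¬error): {Done, Error}.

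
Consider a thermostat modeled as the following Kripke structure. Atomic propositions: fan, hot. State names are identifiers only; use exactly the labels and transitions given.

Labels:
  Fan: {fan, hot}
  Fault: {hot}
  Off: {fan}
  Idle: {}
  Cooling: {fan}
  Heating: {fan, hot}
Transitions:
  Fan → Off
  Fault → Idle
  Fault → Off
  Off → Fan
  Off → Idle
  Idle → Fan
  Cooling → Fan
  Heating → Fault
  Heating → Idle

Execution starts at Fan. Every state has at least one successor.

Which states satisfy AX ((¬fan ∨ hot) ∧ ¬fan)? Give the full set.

{Heating}

States satisfying (¬fan ∨ hot) ∧ ¬fan: {Fault, Idle}.
States satisfying AX ((¬fan ∨ hot) ∧ ¬fan): {Heating}.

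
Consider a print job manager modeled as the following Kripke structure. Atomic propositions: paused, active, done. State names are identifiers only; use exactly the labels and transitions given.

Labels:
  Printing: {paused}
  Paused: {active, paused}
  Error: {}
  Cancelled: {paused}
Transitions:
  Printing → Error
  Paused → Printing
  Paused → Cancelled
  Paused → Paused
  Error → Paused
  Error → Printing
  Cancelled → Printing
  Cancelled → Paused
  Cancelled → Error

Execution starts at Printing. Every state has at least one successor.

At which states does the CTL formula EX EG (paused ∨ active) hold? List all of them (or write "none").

{Paused, Error, Cancelled}

States satisfying EG (paused ∨ active): {Paused, Cancelled}.
States satisfying EX EG (paused ∨ active): {Paused, Error, Cancelled}.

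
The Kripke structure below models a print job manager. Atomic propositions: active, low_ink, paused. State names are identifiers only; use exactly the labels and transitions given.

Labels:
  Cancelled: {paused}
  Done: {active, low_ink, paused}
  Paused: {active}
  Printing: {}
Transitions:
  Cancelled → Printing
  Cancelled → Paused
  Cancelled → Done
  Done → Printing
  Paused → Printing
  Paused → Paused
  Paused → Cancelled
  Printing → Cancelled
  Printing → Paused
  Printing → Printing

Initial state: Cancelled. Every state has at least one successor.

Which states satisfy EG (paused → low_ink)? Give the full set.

{Done, Paused, Printing}

States satisfying paused → low_ink: {Done, Paused, Printing}.
States satisfying EG (paused → low_ink): {Done, Paused, Printing}.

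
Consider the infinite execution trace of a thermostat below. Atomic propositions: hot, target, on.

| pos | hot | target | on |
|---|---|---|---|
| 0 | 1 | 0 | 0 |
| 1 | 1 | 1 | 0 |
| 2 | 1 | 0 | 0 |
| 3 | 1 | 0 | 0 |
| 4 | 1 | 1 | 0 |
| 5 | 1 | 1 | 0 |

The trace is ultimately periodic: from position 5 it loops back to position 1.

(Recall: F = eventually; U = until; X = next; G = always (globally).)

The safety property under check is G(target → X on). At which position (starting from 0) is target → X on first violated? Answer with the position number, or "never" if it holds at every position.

1

Check target → X on at each position in order: 0 ✓.
At position 1 the labels are {hot, target} and the next position 2 has {hot}, so target → X on is false there. This is the first violation.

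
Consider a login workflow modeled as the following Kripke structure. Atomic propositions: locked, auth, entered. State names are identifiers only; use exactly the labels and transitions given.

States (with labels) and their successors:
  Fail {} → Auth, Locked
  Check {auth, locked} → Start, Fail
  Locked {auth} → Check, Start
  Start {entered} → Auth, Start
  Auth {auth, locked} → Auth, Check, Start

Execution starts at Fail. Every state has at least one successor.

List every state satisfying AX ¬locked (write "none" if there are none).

{Check}

States satisfying ¬locked: {Fail, Locked, Start}.
States satisfying AX ¬locked: {Check}.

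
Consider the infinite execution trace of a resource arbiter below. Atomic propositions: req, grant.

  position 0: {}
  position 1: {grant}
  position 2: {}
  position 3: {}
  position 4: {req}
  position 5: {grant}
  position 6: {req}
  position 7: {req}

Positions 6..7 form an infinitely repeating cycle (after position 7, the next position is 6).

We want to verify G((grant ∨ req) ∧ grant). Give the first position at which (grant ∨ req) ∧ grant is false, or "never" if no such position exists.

At position 0 the labels are {}, so (grant ∨ req) ∧ grant is false there. This is the first violation.

0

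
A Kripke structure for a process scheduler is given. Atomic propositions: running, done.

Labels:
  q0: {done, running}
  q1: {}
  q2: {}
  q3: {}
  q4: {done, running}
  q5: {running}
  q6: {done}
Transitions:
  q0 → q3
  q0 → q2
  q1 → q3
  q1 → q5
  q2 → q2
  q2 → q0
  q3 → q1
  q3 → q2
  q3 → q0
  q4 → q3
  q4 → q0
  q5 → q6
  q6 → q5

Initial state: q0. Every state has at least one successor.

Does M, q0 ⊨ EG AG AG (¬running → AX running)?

States satisfying AG AG (¬running → AX running): {q5, q6}.
States satisfying EG AG AG (¬running → AX running): {q5, q6}.
No suitable path/successor from q0 witnesses the formula.
q0 ∉ Sat(EG AG AG (¬running → AX running)).

No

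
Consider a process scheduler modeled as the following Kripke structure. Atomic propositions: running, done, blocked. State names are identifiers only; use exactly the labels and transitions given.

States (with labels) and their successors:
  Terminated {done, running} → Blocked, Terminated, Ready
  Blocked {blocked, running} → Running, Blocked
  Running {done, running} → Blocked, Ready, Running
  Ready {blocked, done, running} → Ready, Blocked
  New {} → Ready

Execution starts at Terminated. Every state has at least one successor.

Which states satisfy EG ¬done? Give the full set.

{Blocked}

States satisfying ¬done: {Blocked, New}.
States satisfying EG ¬done: {Blocked}.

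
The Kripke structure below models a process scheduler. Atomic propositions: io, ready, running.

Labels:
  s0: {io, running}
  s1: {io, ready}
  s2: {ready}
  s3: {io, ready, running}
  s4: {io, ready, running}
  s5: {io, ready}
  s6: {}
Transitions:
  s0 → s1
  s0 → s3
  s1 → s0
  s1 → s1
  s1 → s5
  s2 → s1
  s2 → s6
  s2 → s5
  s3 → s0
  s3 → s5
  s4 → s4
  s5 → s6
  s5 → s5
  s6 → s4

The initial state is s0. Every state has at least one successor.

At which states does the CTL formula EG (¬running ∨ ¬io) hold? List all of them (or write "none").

States satisfying ¬running ∨ ¬io: {s1, s2, s5, s6}.
States satisfying EG (¬running ∨ ¬io): {s1, s2, s5}.

{s1, s2, s5}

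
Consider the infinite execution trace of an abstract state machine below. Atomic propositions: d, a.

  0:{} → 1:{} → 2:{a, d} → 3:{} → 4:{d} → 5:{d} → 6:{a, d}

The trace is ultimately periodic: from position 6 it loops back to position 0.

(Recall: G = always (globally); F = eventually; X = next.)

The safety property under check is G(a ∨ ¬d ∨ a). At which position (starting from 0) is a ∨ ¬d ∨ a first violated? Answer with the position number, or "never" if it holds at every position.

Check a ∨ ¬d ∨ a at each position in order: 0 ✓, 1 ✓, 2 ✓, 3 ✓.
At position 4 the labels are {d}, so a ∨ ¬d ∨ a is false there. This is the first violation.

4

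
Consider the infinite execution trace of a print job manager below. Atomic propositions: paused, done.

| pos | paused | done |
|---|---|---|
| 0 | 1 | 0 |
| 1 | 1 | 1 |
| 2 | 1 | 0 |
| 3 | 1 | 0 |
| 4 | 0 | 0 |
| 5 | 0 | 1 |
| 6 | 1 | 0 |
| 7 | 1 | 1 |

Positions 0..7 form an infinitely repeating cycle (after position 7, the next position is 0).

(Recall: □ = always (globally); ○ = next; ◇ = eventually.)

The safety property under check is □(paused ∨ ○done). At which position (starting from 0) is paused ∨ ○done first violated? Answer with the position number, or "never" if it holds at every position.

Check paused ∨ ○done at each position in order: 0 ✓, 1 ✓, 2 ✓, 3 ✓, 4 ✓.
At position 5 the labels are {done} and the next position 6 has {paused}, so paused ∨ ○done is false there. This is the first violation.

5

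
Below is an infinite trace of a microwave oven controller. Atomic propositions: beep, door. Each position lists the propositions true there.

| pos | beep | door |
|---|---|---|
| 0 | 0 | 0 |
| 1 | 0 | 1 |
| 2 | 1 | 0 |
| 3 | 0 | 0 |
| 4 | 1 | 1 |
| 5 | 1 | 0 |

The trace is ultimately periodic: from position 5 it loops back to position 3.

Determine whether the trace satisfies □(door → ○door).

No

door → ○door must hold at every position from 0 onward. It fails at position 1, so □(door → ○door) is false.
Positions where door holds: 1, 4.
Check ○door at each: 1→fails, 4→fails.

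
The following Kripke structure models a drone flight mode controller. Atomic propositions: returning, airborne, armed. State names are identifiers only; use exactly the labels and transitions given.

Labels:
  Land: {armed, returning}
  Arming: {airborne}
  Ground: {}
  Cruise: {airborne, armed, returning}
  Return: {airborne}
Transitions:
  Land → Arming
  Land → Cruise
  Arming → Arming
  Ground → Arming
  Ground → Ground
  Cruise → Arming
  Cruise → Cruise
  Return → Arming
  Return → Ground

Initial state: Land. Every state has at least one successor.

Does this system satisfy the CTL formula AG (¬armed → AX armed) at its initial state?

States satisfying ¬armed → AX armed: {Land, Cruise}.
States satisfying AG (¬armed → AX armed): ∅.
Arming is reachable from Land and violates ¬armed → AX armed, so AG fails at Land.
Land ∉ Sat(AG (¬armed → AX armed)).

No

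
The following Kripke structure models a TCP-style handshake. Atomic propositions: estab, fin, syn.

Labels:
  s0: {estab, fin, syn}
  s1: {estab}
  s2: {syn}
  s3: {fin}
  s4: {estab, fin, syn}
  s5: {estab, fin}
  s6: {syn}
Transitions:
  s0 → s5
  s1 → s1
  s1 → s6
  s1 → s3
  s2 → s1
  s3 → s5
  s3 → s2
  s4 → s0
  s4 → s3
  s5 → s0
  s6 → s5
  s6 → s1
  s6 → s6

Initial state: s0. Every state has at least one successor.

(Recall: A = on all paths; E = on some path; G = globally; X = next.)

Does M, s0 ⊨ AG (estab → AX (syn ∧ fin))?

States satisfying estab → AX (syn ∧ fin): {s2, s3, s5, s6}.
States satisfying AG (estab → AX (syn ∧ fin)): ∅.
s0 is reachable from s0 and violates estab → AX (syn ∧ fin), so AG fails at s0.
s0 ∉ Sat(AG (estab → AX (syn ∧ fin))).

Violated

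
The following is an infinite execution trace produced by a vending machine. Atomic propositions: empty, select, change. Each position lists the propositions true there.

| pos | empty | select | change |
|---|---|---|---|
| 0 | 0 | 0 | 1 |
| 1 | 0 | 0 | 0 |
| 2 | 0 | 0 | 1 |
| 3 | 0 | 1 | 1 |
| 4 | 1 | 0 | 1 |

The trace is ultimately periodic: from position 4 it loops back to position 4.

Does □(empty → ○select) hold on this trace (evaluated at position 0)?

empty → ○select must hold at every position from 0 onward. It fails at position 4, so □(empty → ○select) is false.
Positions where empty holds: 4.
Check ○select at each: 4→fails.

No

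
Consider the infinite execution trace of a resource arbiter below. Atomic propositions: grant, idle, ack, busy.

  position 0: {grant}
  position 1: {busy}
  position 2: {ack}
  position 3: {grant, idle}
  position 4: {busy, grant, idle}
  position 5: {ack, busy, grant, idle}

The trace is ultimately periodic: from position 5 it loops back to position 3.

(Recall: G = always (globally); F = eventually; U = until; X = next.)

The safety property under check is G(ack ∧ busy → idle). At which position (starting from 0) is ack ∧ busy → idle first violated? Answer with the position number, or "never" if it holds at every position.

never

ack ∧ busy → idle holds at every position 0..5, and those are all the positions the trace ever visits, so the invariant G(ack ∧ busy → idle) is never violated.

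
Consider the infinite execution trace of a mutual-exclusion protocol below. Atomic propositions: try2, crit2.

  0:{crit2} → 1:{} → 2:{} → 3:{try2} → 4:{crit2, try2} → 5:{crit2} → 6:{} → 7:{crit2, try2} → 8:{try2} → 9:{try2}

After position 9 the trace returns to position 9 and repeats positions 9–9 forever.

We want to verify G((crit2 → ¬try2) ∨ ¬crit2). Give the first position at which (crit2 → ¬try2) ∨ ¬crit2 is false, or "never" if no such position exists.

Check (crit2 → ¬try2) ∨ ¬crit2 at each position in order: 0 ✓, 1 ✓, 2 ✓, 3 ✓.
At position 4 the labels are {crit2, try2}, so (crit2 → ¬try2) ∨ ¬crit2 is false there. This is the first violation.

4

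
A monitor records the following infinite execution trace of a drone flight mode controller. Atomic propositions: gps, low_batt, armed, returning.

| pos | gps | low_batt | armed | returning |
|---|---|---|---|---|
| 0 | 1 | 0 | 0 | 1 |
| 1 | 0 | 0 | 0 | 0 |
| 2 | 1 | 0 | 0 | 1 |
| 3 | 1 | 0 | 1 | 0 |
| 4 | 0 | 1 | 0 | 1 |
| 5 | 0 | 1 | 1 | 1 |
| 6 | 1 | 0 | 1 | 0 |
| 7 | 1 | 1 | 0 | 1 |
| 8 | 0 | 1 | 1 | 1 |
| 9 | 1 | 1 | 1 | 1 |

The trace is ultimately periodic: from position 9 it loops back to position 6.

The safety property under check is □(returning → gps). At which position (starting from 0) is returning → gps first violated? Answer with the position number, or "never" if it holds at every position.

4

Check returning → gps at each position in order: 0 ✓, 1 ✓, 2 ✓, 3 ✓.
At position 4 the labels are {low_batt, returning}, so returning → gps is false there. This is the first violation.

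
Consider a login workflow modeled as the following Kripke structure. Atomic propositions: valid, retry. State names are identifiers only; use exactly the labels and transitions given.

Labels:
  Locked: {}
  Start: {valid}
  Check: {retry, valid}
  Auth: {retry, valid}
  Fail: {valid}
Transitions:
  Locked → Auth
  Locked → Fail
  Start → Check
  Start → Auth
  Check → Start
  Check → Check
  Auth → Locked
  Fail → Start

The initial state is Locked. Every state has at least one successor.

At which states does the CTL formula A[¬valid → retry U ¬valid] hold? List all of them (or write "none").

States satisfying ¬valid → retry: {Start, Check, Auth, Fail}.
States satisfying ¬valid: {Locked}.
States satisfying A[¬valid → retry U ¬valid]: {Locked, Auth}.

{Locked, Auth}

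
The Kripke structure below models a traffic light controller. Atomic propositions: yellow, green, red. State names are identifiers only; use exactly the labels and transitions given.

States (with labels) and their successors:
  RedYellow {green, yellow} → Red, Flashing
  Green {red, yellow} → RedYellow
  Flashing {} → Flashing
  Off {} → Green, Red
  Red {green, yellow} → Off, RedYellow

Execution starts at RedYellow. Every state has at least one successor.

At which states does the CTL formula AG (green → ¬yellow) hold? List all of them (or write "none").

States satisfying green → ¬yellow: {Green, Flashing, Off}.
States satisfying AG (green → ¬yellow): {Flashing}.

{Flashing}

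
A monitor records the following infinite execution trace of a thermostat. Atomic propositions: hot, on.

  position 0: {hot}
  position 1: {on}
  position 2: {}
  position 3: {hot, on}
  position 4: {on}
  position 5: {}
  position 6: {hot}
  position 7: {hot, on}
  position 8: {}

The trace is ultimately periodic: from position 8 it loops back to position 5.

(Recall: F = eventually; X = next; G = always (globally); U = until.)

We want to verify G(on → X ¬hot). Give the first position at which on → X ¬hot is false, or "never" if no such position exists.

never

on → X ¬hot holds at every position 0..8, and those are all the positions the trace ever visits, so the invariant G(on → X ¬hot) is never violated.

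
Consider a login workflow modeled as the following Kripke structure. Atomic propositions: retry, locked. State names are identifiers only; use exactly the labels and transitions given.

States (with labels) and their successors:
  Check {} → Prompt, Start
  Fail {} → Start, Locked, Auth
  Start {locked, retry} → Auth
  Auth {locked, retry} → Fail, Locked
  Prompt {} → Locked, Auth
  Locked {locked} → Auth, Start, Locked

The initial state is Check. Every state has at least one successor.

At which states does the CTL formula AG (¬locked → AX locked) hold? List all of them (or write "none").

States satisfying ¬locked → AX locked: {Fail, Start, Auth, Prompt, Locked}.
States satisfying AG (¬locked → AX locked): {Fail, Start, Auth, Prompt, Locked}.

{Fail, Start, Auth, Prompt, Locked}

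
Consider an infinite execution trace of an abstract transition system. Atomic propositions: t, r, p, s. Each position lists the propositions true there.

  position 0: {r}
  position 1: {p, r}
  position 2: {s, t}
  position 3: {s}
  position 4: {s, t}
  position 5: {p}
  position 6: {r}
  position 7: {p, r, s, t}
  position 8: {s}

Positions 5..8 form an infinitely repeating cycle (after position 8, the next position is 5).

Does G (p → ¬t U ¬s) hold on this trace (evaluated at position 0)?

p → ¬t U ¬s must hold at every position from 0 onward. It fails at position 7, so G (p → ¬t U ¬s) is false.
Positions where p holds: 1, 5, 7.
Check ¬t U ¬s at each: 1→ok, 5→ok, 7→fails.

Does not hold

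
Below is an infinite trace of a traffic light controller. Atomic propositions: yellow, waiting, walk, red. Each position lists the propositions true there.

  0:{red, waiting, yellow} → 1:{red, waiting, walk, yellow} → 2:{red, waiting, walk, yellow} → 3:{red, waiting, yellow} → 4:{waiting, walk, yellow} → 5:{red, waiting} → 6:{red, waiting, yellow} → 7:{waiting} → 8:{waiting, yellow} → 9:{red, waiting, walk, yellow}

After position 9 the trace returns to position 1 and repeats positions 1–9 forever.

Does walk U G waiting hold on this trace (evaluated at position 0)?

Satisfied

Walking from position 0: G waiting first holds at position 0, and walk holds at every earlier position along the way, so walk U G waiting holds.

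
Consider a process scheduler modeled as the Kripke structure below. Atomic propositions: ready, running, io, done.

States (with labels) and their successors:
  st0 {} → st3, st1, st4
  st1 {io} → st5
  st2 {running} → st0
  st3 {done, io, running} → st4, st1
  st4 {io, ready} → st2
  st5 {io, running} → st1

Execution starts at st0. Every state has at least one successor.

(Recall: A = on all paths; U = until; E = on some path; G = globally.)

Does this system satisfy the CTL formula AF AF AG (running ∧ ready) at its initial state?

Violated

States satisfying AF AG (running ∧ ready): ∅.
States satisfying AF AF AG (running ∧ ready): ∅.
There is a path from st0 along which AF AG (running ∧ ready) never holds.
st0 ∉ Sat(AF AF AG (running ∧ ready)).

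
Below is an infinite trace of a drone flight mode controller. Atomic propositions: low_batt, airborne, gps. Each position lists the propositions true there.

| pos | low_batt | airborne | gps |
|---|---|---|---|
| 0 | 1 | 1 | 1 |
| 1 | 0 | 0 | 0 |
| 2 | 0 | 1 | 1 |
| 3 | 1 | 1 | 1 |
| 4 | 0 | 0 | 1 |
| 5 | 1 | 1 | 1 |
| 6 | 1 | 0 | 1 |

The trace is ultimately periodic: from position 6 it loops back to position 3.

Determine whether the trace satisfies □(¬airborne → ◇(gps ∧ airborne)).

¬airborne → ◇(gps ∧ airborne) holds at every position 0..6, and those are all positions ever visited, so □(¬airborne → ◇(gps ∧ airborne)) holds.
Positions where ¬airborne holds: 1, 4, 6.
Check ◇(gps ∧ airborne) at each: 1→ok, 4→ok, 6→ok.

Yes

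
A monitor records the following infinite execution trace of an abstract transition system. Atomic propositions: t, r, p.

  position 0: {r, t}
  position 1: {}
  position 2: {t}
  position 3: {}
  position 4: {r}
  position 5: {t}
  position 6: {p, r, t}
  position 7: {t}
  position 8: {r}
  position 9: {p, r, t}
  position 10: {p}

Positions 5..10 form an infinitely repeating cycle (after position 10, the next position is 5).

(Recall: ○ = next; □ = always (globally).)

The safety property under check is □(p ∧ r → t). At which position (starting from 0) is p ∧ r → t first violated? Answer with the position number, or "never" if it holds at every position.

never

p ∧ r → t holds at every position 0..10, and those are all the positions the trace ever visits, so the invariant □(p ∧ r → t) is never violated.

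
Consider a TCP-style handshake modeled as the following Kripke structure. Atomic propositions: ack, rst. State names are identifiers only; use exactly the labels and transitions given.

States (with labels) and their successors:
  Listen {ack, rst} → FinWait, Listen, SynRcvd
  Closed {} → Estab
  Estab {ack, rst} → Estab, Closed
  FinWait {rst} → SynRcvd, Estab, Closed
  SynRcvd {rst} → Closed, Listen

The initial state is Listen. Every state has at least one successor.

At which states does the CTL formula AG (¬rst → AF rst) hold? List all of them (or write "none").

{Listen, Closed, Estab, FinWait, SynRcvd}

States satisfying ¬rst → AF rst: {Listen, Closed, Estab, FinWait, SynRcvd}.
States satisfying AG (¬rst → AF rst): {Listen, Closed, Estab, FinWait, SynRcvd}.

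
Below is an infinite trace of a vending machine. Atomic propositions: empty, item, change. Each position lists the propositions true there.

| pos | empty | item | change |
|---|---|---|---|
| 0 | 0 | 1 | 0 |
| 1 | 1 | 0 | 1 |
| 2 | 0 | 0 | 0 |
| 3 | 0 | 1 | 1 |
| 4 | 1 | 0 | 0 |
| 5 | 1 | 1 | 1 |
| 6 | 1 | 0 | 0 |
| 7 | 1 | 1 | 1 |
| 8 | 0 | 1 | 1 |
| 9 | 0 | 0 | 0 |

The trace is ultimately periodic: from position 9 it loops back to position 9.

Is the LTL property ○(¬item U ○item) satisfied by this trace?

The position after 0 is 1; ¬item U ○item is true there.

Satisfied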